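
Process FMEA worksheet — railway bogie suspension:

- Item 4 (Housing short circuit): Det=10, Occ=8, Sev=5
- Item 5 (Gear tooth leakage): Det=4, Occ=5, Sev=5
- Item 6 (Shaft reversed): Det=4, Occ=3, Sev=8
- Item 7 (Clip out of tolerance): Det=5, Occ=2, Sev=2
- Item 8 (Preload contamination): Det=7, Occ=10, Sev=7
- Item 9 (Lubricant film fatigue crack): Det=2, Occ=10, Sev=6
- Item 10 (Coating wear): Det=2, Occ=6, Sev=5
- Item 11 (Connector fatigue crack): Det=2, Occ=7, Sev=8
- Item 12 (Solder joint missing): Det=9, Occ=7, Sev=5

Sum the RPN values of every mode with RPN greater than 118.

RPN = Severity × Occurrence × Detection:
  Item 4: 5 × 8 × 10 = 400
  Item 5: 5 × 5 × 4 = 100
  Item 6: 8 × 3 × 4 = 96
  Item 7: 2 × 2 × 5 = 20
  Item 8: 7 × 10 × 7 = 490
  Item 9: 6 × 10 × 2 = 120
  Item 10: 5 × 6 × 2 = 60
  Item 11: 8 × 7 × 2 = 112
  Item 12: 5 × 7 × 9 = 315
RPN > 118: Item 4 (400), Item 8 (490), Item 9 (120), Item 12 (315).
Sum: 400 + 490 + 120 + 315 = 1325.

1325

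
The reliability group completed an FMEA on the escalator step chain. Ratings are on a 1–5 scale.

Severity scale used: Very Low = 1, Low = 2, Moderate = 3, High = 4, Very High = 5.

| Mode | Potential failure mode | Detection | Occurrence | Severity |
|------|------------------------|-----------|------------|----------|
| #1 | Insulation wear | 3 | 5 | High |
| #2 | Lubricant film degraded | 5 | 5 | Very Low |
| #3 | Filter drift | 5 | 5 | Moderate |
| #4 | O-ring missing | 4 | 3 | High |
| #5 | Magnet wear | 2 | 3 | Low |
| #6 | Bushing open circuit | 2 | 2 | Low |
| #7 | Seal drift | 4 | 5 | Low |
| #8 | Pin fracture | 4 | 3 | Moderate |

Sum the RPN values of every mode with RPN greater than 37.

223

RPN = Severity × Occurrence × Detection:
  #1: 4 × 5 × 3 = 60
  #2: 1 × 5 × 5 = 25
  #3: 3 × 5 × 5 = 75
  #4: 4 × 3 × 4 = 48
  #5: 2 × 3 × 2 = 12
  #6: 2 × 2 × 2 = 8
  #7: 2 × 5 × 4 = 40
  #8: 3 × 3 × 4 = 36
RPN > 37: #1 (60), #3 (75), #4 (48), #7 (40).
Sum: 60 + 75 + 48 + 40 = 223.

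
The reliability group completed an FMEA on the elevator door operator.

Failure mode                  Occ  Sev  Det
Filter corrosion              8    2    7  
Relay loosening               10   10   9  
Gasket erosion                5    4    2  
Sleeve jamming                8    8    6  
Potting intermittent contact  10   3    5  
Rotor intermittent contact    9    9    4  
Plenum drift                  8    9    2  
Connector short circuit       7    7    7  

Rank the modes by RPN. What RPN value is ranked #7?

112

RPN = Severity × Occurrence × Detection:
  Filter corrosion: 2 × 8 × 7 = 112
  Relay loosening: 10 × 10 × 9 = 900
  Gasket erosion: 4 × 5 × 2 = 40
  Sleeve jamming: 8 × 8 × 6 = 384
  Potting intermittent contact: 3 × 10 × 5 = 150
  Rotor intermittent contact: 9 × 9 × 4 = 324
  Plenum drift: 9 × 8 × 2 = 144
  Connector short circuit: 7 × 7 × 7 = 343
Sorted descending: 900, 384, 343, 324, 150, 144, 112, 40.
The seventh-highest RPN is 112 (Filter corrosion).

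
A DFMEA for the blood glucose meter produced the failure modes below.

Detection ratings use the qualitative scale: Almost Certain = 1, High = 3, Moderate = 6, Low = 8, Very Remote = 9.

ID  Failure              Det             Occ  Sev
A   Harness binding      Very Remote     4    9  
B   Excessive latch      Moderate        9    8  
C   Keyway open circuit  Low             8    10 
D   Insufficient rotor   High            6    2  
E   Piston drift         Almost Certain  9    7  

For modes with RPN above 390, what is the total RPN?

1072

RPN = Severity × Occurrence × Detection:
  A: 9 × 4 × 9 = 324
  B: 8 × 9 × 6 = 432
  C: 10 × 8 × 8 = 640
  D: 2 × 6 × 3 = 36
  E: 7 × 9 × 1 = 63
RPN > 390: B (432), C (640).
Sum: 432 + 640 = 1072.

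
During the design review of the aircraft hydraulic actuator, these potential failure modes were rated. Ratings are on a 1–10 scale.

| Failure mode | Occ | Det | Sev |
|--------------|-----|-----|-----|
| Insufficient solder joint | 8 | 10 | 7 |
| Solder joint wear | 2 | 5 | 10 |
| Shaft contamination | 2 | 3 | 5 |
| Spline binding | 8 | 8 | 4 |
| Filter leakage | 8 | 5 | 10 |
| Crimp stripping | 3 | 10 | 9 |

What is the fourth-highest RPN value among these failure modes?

RPN = Severity × Occurrence × Detection:
  Insufficient solder joint: 7 × 8 × 10 = 560
  Solder joint wear: 10 × 2 × 5 = 100
  Shaft contamination: 5 × 2 × 3 = 30
  Spline binding: 4 × 8 × 8 = 256
  Filter leakage: 10 × 8 × 5 = 400
  Crimp stripping: 9 × 3 × 10 = 270
Sorted descending: 560, 400, 270, 256, 100, 30.
The fourth-highest RPN is 256 (Spline binding).

256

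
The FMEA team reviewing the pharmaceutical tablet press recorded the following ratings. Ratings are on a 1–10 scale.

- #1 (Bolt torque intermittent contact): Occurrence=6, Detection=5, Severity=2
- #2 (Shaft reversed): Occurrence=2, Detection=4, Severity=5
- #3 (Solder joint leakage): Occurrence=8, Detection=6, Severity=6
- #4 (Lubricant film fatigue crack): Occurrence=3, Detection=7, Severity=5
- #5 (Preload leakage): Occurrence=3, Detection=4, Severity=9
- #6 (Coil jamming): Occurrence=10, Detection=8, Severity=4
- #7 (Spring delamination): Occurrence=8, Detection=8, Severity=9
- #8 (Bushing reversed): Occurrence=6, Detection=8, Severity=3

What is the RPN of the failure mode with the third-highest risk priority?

288

RPN = Severity × Occurrence × Detection:
  #1: 2 × 6 × 5 = 60
  #2: 5 × 2 × 4 = 40
  #3: 6 × 8 × 6 = 288
  #4: 5 × 3 × 7 = 105
  #5: 9 × 3 × 4 = 108
  #6: 4 × 10 × 8 = 320
  #7: 9 × 8 × 8 = 576
  #8: 3 × 6 × 8 = 144
Sorted descending: 576, 320, 288, 144, 108, 105, 60, 40.
The third-highest RPN is 288 (#3).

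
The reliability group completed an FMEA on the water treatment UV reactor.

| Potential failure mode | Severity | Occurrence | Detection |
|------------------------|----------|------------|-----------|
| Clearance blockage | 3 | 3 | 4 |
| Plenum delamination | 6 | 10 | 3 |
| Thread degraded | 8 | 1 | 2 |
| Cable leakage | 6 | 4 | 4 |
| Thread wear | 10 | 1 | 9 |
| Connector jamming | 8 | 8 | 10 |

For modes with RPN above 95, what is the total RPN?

916

RPN = Severity × Occurrence × Detection:
  Clearance blockage: 3 × 3 × 4 = 36
  Plenum delamination: 6 × 10 × 3 = 180
  Thread degraded: 8 × 1 × 2 = 16
  Cable leakage: 6 × 4 × 4 = 96
  Thread wear: 10 × 1 × 9 = 90
  Connector jamming: 8 × 8 × 10 = 640
RPN > 95: Plenum delamination (180), Cable leakage (96), Connector jamming (640).
Sum: 180 + 96 + 640 = 916.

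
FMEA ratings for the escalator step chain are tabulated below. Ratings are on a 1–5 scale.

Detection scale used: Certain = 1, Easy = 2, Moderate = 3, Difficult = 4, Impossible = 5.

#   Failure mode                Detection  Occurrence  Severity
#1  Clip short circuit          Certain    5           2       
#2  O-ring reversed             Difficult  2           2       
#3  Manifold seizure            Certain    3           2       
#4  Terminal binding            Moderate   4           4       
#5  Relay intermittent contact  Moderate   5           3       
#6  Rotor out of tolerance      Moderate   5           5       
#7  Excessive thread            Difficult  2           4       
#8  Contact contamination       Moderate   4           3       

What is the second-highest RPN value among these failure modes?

48

RPN = Severity × Occurrence × Detection:
  #1: 2 × 5 × 1 = 10
  #2: 2 × 2 × 4 = 16
  #3: 2 × 3 × 1 = 6
  #4: 4 × 4 × 3 = 48
  #5: 3 × 5 × 3 = 45
  #6: 5 × 5 × 3 = 75
  #7: 4 × 2 × 4 = 32
  #8: 3 × 4 × 3 = 36
Sorted descending: 75, 48, 45, 36, 32, 16, 10, 6.
The second-highest RPN is 48 (#4).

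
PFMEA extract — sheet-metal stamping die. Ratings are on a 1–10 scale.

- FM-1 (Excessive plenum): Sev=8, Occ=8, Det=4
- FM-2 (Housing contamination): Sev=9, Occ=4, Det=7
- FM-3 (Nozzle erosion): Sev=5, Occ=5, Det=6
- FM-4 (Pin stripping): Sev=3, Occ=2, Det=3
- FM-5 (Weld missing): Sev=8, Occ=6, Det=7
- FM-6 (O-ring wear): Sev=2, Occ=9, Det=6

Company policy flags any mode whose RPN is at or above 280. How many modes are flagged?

1

RPN = Severity × Occurrence × Detection:
  FM-1: 8 × 8 × 4 = 256
  FM-2: 9 × 4 × 7 = 252
  FM-3: 5 × 5 × 6 = 150
  FM-4: 3 × 2 × 3 = 18
  FM-5: 8 × 6 × 7 = 336
  FM-6: 2 × 9 × 6 = 108
Modes with RPN ≥ 280: FM-5 (336) → 1.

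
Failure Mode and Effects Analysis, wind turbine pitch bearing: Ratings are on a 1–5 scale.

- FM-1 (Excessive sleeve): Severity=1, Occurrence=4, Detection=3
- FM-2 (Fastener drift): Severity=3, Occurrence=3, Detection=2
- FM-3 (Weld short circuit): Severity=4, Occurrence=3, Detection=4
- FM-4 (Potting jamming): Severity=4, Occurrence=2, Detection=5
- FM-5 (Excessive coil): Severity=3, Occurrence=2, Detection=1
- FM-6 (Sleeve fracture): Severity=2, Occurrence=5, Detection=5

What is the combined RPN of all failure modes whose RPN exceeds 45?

RPN = Severity × Occurrence × Detection:
  FM-1: 1 × 4 × 3 = 12
  FM-2: 3 × 3 × 2 = 18
  FM-3: 4 × 3 × 4 = 48
  FM-4: 4 × 2 × 5 = 40
  FM-5: 3 × 2 × 1 = 6
  FM-6: 2 × 5 × 5 = 50
RPN > 45: FM-3 (48), FM-6 (50).
Sum: 48 + 50 = 98.

98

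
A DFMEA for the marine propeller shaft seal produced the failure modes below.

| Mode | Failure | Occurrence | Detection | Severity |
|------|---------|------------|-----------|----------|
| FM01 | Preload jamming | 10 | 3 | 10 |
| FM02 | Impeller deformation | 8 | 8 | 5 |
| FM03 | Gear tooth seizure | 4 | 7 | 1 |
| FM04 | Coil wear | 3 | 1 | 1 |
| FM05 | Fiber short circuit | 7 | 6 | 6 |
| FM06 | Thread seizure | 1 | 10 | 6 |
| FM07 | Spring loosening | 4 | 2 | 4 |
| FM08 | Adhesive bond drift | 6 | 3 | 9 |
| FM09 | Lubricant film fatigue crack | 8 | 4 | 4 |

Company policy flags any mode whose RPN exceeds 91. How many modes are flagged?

5

RPN = Severity × Occurrence × Detection:
  FM01: 10 × 10 × 3 = 300
  FM02: 5 × 8 × 8 = 320
  FM03: 1 × 4 × 7 = 28
  FM04: 1 × 3 × 1 = 3
  FM05: 6 × 7 × 6 = 252
  FM06: 6 × 1 × 10 = 60
  FM07: 4 × 4 × 2 = 32
  FM08: 9 × 6 × 3 = 162
  FM09: 4 × 8 × 4 = 128
Modes with RPN > 91: FM01 (300), FM02 (320), FM05 (252), FM08 (162), FM09 (128) → 5.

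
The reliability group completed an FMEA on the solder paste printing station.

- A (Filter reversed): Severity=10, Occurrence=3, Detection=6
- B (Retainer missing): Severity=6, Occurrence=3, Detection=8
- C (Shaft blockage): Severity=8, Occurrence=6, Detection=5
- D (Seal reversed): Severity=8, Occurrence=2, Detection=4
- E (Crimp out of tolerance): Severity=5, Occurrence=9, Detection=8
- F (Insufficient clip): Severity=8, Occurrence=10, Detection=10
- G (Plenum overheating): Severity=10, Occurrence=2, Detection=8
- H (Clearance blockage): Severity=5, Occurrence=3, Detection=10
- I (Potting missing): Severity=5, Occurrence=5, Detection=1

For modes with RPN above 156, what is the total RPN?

RPN = Severity × Occurrence × Detection:
  A: 10 × 3 × 6 = 180
  B: 6 × 3 × 8 = 144
  C: 8 × 6 × 5 = 240
  D: 8 × 2 × 4 = 64
  E: 5 × 9 × 8 = 360
  F: 8 × 10 × 10 = 800
  G: 10 × 2 × 8 = 160
  H: 5 × 3 × 10 = 150
  I: 5 × 5 × 1 = 25
RPN > 156: A (180), C (240), E (360), F (800), G (160).
Sum: 180 + 240 + 360 + 800 + 160 = 1740.

1740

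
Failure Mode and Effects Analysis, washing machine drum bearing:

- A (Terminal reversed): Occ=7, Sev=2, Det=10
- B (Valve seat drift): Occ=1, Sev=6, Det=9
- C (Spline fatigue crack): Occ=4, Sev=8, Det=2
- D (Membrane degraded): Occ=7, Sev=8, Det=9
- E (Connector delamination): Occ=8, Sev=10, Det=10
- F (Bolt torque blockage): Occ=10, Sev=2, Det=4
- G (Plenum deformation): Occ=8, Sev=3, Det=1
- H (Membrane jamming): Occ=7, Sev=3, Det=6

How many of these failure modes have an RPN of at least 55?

6

RPN = Severity × Occurrence × Detection:
  A: 2 × 7 × 10 = 140
  B: 6 × 1 × 9 = 54
  C: 8 × 4 × 2 = 64
  D: 8 × 7 × 9 = 504
  E: 10 × 8 × 10 = 800
  F: 2 × 10 × 4 = 80
  G: 3 × 8 × 1 = 24
  H: 3 × 7 × 6 = 126
Modes with RPN ≥ 55: A (140), C (64), D (504), E (800), F (80), H (126) → 6.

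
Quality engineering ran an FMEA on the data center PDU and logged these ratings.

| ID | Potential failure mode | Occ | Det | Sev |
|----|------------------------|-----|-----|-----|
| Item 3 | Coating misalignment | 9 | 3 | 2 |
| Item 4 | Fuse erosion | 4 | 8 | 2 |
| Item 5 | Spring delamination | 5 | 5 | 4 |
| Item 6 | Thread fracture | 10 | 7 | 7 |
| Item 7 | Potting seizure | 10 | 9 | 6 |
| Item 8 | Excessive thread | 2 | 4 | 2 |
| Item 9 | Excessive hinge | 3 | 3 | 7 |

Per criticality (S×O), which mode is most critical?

Criticality = Severity × Occurrence:
  Item 3: 2 × 9 = 18
  Item 4: 2 × 4 = 8
  Item 5: 4 × 5 = 20
  Item 6: 7 × 10 = 70
  Item 7: 6 × 10 = 60
  Item 8: 2 × 2 = 4
  Item 9: 7 × 3 = 21
Highest criticality is 70 → Item 6.

Item 6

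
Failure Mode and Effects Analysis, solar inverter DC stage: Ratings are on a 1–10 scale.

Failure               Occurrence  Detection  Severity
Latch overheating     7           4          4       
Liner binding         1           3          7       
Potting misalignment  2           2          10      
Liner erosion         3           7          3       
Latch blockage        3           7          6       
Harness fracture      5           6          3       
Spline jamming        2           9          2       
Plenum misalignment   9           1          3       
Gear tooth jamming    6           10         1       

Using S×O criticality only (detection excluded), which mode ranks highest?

Latch overheating

Criticality = Severity × Occurrence:
  Latch overheating: 4 × 7 = 28
  Liner binding: 7 × 1 = 7
  Potting misalignment: 10 × 2 = 20
  Liner erosion: 3 × 3 = 9
  Latch blockage: 6 × 3 = 18
  Harness fracture: 3 × 5 = 15
  Spline jamming: 2 × 2 = 4
  Plenum misalignment: 3 × 9 = 27
  Gear tooth jamming: 1 × 6 = 6
Highest criticality is 28 → Latch overheating.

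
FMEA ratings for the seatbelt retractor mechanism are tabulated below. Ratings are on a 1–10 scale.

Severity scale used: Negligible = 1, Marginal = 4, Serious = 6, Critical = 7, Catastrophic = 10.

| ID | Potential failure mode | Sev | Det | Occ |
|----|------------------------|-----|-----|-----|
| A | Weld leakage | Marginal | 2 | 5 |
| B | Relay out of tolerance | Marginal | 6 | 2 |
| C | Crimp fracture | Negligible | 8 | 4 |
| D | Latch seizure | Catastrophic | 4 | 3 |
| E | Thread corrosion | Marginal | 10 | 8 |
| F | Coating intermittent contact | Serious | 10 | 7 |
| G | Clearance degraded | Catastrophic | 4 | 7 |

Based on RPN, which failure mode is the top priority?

RPN = Severity × Occurrence × Detection:
  A: 4 × 5 × 2 = 40
  B: 4 × 2 × 6 = 48
  C: 1 × 4 × 8 = 32
  D: 10 × 3 × 4 = 120
  E: 4 × 8 × 10 = 320
  F: 6 × 7 × 10 = 420
  G: 10 × 7 × 4 = 280
Highest RPN is 420 → F.

F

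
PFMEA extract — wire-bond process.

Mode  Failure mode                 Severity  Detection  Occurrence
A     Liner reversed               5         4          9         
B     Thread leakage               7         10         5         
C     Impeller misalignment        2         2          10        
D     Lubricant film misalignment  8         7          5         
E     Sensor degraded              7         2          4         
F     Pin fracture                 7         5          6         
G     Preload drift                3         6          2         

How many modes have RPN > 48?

RPN = Severity × Occurrence × Detection:
  A: 5 × 9 × 4 = 180
  B: 7 × 5 × 10 = 350
  C: 2 × 10 × 2 = 40
  D: 8 × 5 × 7 = 280
  E: 7 × 4 × 2 = 56
  F: 7 × 6 × 5 = 210
  G: 3 × 2 × 6 = 36
Modes with RPN > 48: A (180), B (350), D (280), E (56), F (210) → 5.

5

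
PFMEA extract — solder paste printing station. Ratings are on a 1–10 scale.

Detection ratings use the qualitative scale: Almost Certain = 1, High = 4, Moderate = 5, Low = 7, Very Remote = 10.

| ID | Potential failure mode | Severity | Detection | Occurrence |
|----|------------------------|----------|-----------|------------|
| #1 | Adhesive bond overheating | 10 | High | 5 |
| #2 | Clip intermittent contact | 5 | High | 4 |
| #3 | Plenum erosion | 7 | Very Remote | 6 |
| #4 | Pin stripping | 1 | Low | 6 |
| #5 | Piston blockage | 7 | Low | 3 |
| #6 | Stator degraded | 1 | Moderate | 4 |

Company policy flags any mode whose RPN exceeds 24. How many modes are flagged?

RPN = Severity × Occurrence × Detection:
  #1: 10 × 5 × 4 = 200
  #2: 5 × 4 × 4 = 80
  #3: 7 × 6 × 10 = 420
  #4: 1 × 6 × 7 = 42
  #5: 7 × 3 × 7 = 147
  #6: 1 × 4 × 5 = 20
Modes with RPN > 24: #1 (200), #2 (80), #3 (420), #4 (42), #5 (147) → 5.

5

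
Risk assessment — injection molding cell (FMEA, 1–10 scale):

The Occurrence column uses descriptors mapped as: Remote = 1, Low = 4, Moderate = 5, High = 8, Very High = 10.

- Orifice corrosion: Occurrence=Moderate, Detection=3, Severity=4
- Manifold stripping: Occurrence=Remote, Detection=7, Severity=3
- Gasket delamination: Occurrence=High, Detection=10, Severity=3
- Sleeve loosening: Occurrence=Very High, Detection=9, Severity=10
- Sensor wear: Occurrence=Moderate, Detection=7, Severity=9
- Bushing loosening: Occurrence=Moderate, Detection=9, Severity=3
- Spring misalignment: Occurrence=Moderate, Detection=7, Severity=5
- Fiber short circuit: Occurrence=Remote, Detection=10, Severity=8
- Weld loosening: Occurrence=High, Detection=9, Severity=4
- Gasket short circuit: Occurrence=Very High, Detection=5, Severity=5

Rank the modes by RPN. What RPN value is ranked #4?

250

RPN = Severity × Occurrence × Detection:
  Orifice corrosion: 4 × 5 × 3 = 60
  Manifold stripping: 3 × 1 × 7 = 21
  Gasket delamination: 3 × 8 × 10 = 240
  Sleeve loosening: 10 × 10 × 9 = 900
  Sensor wear: 9 × 5 × 7 = 315
  Bushing loosening: 3 × 5 × 9 = 135
  Spring misalignment: 5 × 5 × 7 = 175
  Fiber short circuit: 8 × 1 × 10 = 80
  Weld loosening: 4 × 8 × 9 = 288
  Gasket short circuit: 5 × 10 × 5 = 250
Sorted descending: 900, 315, 288, 250, 240, 175, 135, 80, 60, 21.
The fourth-highest RPN is 250 (Gasket short circuit).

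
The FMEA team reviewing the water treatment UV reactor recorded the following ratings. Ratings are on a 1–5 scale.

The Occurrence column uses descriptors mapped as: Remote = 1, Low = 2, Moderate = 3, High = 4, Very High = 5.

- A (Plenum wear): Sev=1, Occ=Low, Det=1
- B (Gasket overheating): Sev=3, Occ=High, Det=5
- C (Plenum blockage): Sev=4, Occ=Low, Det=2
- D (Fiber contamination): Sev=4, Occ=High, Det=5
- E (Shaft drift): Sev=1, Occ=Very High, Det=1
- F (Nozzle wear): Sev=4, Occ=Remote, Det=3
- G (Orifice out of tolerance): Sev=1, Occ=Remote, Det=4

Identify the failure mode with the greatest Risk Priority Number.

D

RPN = Severity × Occurrence × Detection:
  A: 1 × 2 × 1 = 2
  B: 3 × 4 × 5 = 60
  C: 4 × 2 × 2 = 16
  D: 4 × 4 × 5 = 80
  E: 1 × 5 × 1 = 5
  F: 4 × 1 × 3 = 12
  G: 1 × 1 × 4 = 4
Highest RPN is 80 → D.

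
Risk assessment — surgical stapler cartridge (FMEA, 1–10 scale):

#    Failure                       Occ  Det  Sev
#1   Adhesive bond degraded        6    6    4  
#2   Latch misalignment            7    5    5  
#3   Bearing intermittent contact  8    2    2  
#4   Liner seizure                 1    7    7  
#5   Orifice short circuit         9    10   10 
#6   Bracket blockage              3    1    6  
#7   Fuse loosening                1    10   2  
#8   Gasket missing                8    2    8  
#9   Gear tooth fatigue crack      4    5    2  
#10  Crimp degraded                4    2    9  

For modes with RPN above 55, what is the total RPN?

1419

RPN = Severity × Occurrence × Detection:
  #1: 4 × 6 × 6 = 144
  #2: 5 × 7 × 5 = 175
  #3: 2 × 8 × 2 = 32
  #4: 7 × 1 × 7 = 49
  #5: 10 × 9 × 10 = 900
  #6: 6 × 3 × 1 = 18
  #7: 2 × 1 × 10 = 20
  #8: 8 × 8 × 2 = 128
  #9: 2 × 4 × 5 = 40
  #10: 9 × 4 × 2 = 72
RPN > 55: #1 (144), #2 (175), #5 (900), #8 (128), #10 (72).
Sum: 144 + 175 + 900 + 128 + 72 = 1419.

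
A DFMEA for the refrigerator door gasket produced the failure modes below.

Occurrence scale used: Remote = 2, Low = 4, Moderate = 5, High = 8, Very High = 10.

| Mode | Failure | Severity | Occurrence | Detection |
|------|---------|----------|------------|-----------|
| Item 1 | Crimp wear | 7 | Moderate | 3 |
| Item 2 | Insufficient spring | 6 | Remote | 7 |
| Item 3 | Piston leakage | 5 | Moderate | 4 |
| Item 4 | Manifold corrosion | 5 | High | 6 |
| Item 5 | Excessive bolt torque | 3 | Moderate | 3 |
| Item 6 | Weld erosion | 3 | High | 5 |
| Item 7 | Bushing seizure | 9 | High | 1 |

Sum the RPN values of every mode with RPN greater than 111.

RPN = Severity × Occurrence × Detection:
  Item 1: 7 × 5 × 3 = 105
  Item 2: 6 × 2 × 7 = 84
  Item 3: 5 × 5 × 4 = 100
  Item 4: 5 × 8 × 6 = 240
  Item 5: 3 × 5 × 3 = 45
  Item 6: 3 × 8 × 5 = 120
  Item 7: 9 × 8 × 1 = 72
RPN > 111: Item 4 (240), Item 6 (120).
Sum: 240 + 120 = 360.

360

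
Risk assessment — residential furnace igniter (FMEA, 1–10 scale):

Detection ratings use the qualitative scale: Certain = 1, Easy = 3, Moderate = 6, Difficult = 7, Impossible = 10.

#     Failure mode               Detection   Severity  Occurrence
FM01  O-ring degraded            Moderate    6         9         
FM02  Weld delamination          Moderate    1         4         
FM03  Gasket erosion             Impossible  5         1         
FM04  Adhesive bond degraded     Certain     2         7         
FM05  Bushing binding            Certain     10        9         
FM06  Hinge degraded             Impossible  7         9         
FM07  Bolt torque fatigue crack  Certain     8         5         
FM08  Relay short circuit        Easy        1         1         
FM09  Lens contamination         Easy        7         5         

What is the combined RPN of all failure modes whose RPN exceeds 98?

1059

RPN = Severity × Occurrence × Detection:
  FM01: 6 × 9 × 6 = 324
  FM02: 1 × 4 × 6 = 24
  FM03: 5 × 1 × 10 = 50
  FM04: 2 × 7 × 1 = 14
  FM05: 10 × 9 × 1 = 90
  FM06: 7 × 9 × 10 = 630
  FM07: 8 × 5 × 1 = 40
  FM08: 1 × 1 × 3 = 3
  FM09: 7 × 5 × 3 = 105
RPN > 98: FM01 (324), FM06 (630), FM09 (105).
Sum: 324 + 630 + 105 = 1059.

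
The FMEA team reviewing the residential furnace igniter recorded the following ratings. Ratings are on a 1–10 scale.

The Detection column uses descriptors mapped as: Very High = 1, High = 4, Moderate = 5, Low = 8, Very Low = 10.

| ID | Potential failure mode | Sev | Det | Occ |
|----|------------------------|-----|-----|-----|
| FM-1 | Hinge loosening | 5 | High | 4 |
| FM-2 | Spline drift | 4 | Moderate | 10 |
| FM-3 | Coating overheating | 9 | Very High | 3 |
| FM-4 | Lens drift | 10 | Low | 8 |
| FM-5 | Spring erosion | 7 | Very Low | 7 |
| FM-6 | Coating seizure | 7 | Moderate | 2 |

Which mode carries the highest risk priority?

RPN = Severity × Occurrence × Detection:
  FM-1: 5 × 4 × 4 = 80
  FM-2: 4 × 10 × 5 = 200
  FM-3: 9 × 3 × 1 = 27
  FM-4: 10 × 8 × 8 = 640
  FM-5: 7 × 7 × 10 = 490
  FM-6: 7 × 2 × 5 = 70
Highest RPN is 640 → FM-4.

FM-4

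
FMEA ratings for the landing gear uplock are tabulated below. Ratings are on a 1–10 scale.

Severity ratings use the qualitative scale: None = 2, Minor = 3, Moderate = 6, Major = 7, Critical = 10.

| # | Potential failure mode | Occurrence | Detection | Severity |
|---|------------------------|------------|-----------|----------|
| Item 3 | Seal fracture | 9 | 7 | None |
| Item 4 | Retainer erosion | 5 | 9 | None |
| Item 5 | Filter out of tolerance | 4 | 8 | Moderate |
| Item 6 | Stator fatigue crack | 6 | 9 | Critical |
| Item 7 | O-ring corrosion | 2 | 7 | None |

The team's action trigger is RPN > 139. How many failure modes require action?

RPN = Severity × Occurrence × Detection:
  Item 3: 2 × 9 × 7 = 126
  Item 4: 2 × 5 × 9 = 90
  Item 5: 6 × 4 × 8 = 192
  Item 6: 10 × 6 × 9 = 540
  Item 7: 2 × 2 × 7 = 28
Modes with RPN > 139: Item 5 (192), Item 6 (540) → 2.

2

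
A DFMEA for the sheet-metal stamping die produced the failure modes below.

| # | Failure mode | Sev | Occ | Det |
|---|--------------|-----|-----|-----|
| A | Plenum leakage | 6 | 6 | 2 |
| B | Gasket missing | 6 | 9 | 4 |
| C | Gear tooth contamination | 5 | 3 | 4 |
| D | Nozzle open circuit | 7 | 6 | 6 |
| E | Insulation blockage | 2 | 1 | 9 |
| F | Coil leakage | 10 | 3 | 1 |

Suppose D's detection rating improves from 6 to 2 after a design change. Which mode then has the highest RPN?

B

RPN = Severity × Occurrence × Detection:
  A: 6 × 6 × 2 = 72
  B: 6 × 9 × 4 = 216
  C: 5 × 3 × 4 = 60
  D: 7 × 6 × 6 = 252
  E: 2 × 1 × 9 = 18
  F: 10 × 3 × 1 = 30
After action: D → 7 × 6 × 2 = 84.
Revised RPNs: B=216, D=84, A=72, C=60, F=30, E=18.
Highest is now B (216).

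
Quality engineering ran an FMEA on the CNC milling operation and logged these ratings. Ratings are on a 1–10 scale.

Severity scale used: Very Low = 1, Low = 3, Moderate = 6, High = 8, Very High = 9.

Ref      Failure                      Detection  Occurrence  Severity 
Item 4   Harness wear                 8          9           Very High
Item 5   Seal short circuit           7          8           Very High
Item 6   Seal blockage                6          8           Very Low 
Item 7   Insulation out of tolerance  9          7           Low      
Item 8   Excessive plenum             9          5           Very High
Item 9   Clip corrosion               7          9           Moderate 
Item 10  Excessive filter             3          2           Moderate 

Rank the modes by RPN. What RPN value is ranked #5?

RPN = Severity × Occurrence × Detection:
  Item 4: 9 × 9 × 8 = 648
  Item 5: 9 × 8 × 7 = 504
  Item 6: 1 × 8 × 6 = 48
  Item 7: 3 × 7 × 9 = 189
  Item 8: 9 × 5 × 9 = 405
  Item 9: 6 × 9 × 7 = 378
  Item 10: 6 × 2 × 3 = 36
Sorted descending: 648, 504, 405, 378, 189, 48, 36.
The fifth-highest RPN is 189 (Item 7).

189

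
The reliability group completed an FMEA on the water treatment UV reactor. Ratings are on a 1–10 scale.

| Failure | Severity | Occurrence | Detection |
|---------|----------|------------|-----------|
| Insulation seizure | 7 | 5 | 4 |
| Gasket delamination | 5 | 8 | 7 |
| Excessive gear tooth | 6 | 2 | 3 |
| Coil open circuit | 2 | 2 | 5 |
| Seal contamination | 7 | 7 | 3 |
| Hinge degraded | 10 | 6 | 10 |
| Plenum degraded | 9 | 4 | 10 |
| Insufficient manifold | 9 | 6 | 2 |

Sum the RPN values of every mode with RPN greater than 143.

1387

RPN = Severity × Occurrence × Detection:
  Insulation seizure: 7 × 5 × 4 = 140
  Gasket delamination: 5 × 8 × 7 = 280
  Excessive gear tooth: 6 × 2 × 3 = 36
  Coil open circuit: 2 × 2 × 5 = 20
  Seal contamination: 7 × 7 × 3 = 147
  Hinge degraded: 10 × 6 × 10 = 600
  Plenum degraded: 9 × 4 × 10 = 360
  Insufficient manifold: 9 × 6 × 2 = 108
RPN > 143: Gasket delamination (280), Seal contamination (147), Hinge degraded (600), Plenum degraded (360).
Sum: 280 + 147 + 600 + 360 = 1387.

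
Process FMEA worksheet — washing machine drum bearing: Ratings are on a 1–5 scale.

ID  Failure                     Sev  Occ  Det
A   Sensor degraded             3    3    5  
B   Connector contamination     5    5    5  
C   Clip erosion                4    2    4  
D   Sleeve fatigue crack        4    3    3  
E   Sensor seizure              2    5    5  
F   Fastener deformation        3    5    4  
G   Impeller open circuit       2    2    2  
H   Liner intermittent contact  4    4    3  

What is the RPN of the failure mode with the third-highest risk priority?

50

RPN = Severity × Occurrence × Detection:
  A: 3 × 3 × 5 = 45
  B: 5 × 5 × 5 = 125
  C: 4 × 2 × 4 = 32
  D: 4 × 3 × 3 = 36
  E: 2 × 5 × 5 = 50
  F: 3 × 5 × 4 = 60
  G: 2 × 2 × 2 = 8
  H: 4 × 4 × 3 = 48
Sorted descending: 125, 60, 50, 48, 45, 36, 32, 8.
The third-highest RPN is 50 (E).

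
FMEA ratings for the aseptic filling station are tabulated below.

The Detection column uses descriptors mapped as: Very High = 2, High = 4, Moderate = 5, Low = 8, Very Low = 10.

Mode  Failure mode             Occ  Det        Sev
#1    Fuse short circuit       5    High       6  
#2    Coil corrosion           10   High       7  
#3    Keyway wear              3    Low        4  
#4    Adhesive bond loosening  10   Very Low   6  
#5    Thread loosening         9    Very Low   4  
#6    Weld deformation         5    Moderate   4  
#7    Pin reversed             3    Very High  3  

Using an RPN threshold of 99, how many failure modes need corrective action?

RPN = Severity × Occurrence × Detection:
  #1: 6 × 5 × 4 = 120
  #2: 7 × 10 × 4 = 280
  #3: 4 × 3 × 8 = 96
  #4: 6 × 10 × 10 = 600
  #5: 4 × 9 × 10 = 360
  #6: 4 × 5 × 5 = 100
  #7: 3 × 3 × 2 = 18
Modes with RPN ≥ 99: #1 (120), #2 (280), #4 (600), #5 (360), #6 (100) → 5.

5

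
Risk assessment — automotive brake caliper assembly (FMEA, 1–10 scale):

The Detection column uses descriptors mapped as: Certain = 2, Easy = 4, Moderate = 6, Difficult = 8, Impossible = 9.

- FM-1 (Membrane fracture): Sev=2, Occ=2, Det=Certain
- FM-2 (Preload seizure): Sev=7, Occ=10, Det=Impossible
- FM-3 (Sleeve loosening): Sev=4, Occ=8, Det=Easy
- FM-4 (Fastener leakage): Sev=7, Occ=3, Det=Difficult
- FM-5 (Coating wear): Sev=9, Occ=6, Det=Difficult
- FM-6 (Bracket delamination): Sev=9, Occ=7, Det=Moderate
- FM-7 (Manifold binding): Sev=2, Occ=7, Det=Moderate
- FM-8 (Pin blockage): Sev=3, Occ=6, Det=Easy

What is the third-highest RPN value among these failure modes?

378

RPN = Severity × Occurrence × Detection:
  FM-1: 2 × 2 × 2 = 8
  FM-2: 7 × 10 × 9 = 630
  FM-3: 4 × 8 × 4 = 128
  FM-4: 7 × 3 × 8 = 168
  FM-5: 9 × 6 × 8 = 432
  FM-6: 9 × 7 × 6 = 378
  FM-7: 2 × 7 × 6 = 84
  FM-8: 3 × 6 × 4 = 72
Sorted descending: 630, 432, 378, 168, 128, 84, 72, 8.
The third-highest RPN is 378 (FM-6).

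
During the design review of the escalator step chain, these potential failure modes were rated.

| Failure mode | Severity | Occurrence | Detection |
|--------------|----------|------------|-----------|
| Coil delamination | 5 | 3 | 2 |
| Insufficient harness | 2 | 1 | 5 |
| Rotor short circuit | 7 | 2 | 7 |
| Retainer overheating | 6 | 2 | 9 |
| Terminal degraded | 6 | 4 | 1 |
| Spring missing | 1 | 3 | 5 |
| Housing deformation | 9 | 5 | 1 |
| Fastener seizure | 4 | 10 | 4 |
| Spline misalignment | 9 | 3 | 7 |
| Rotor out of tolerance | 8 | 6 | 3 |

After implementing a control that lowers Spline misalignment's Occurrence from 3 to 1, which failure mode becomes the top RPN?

Fastener seizure

RPN = Severity × Occurrence × Detection:
  Coil delamination: 5 × 3 × 2 = 30
  Insufficient harness: 2 × 1 × 5 = 10
  Rotor short circuit: 7 × 2 × 7 = 98
  Retainer overheating: 6 × 2 × 9 = 108
  Terminal degraded: 6 × 4 × 1 = 24
  Spring missing: 1 × 3 × 5 = 15
  Housing deformation: 9 × 5 × 1 = 45
  Fastener seizure: 4 × 10 × 4 = 160
  Spline misalignment: 9 × 3 × 7 = 189
  Rotor out of tolerance: 8 × 6 × 3 = 144
After action: Spline misalignment → 9 × 1 × 7 = 63.
Revised RPNs: Fastener seizure=160, Rotor out of tolerance=144, Retainer overheating=108, Rotor short circuit=98, Spline misalignment=63, Housing deformation=45, Coil delamination=30, Terminal degraded=24, Spring missing=15, Insufficient harness=10.
Highest is now Fastener seizure (160).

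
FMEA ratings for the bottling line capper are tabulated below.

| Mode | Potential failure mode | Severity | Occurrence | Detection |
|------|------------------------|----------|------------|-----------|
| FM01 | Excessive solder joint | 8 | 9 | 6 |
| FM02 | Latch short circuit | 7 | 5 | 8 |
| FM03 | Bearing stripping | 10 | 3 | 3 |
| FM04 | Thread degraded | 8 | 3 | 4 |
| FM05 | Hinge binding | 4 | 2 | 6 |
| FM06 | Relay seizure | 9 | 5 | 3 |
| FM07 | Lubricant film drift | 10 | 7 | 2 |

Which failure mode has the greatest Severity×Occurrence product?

FM01

Criticality = Severity × Occurrence:
  FM01: 8 × 9 = 72
  FM02: 7 × 5 = 35
  FM03: 10 × 3 = 30
  FM04: 8 × 3 = 24
  FM05: 4 × 2 = 8
  FM06: 9 × 5 = 45
  FM07: 10 × 7 = 70
Highest criticality is 72 → FM01.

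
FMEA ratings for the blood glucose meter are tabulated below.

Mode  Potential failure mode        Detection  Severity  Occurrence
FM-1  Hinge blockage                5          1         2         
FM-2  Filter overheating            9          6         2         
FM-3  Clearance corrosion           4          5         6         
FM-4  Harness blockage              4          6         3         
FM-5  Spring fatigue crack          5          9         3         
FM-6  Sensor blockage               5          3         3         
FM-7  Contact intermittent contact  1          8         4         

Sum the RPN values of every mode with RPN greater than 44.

RPN = Severity × Occurrence × Detection:
  FM-1: 1 × 2 × 5 = 10
  FM-2: 6 × 2 × 9 = 108
  FM-3: 5 × 6 × 4 = 120
  FM-4: 6 × 3 × 4 = 72
  FM-5: 9 × 3 × 5 = 135
  FM-6: 3 × 3 × 5 = 45
  FM-7: 8 × 4 × 1 = 32
RPN > 44: FM-2 (108), FM-3 (120), FM-4 (72), FM-5 (135), FM-6 (45).
Sum: 108 + 120 + 72 + 135 + 45 = 480.

480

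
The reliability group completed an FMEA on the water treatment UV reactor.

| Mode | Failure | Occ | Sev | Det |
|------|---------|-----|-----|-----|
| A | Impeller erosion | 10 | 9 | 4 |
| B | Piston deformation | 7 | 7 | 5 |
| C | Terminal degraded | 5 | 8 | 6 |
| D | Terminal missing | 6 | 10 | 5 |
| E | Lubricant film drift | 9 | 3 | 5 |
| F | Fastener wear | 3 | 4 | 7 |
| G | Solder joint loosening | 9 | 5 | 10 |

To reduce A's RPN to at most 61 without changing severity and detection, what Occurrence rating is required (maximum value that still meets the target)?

A: S=9, O=10, D=4 → current RPN = 360.
Fixed product = 36. Need 36 × O ≤ 61, so O ≤ 61/36 = 1.69.
Maximum integer Occurrence rating = 1 (gives RPN 36; O=2 would give 72 > 61).

1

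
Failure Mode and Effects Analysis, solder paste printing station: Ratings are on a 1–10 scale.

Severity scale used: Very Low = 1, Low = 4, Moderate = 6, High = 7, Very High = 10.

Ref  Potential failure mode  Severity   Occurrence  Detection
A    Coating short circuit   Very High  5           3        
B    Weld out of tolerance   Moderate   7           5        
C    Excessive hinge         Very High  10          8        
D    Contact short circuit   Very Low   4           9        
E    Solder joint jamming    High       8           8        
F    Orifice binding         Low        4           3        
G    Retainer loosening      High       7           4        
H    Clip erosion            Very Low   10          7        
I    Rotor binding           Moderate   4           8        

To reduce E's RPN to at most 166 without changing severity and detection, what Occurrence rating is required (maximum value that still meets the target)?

E: S=7, O=8, D=8 → current RPN = 448.
Fixed product = 56. Need 56 × O ≤ 166, so O ≤ 166/56 = 2.96.
Maximum integer Occurrence rating = 2 (gives RPN 112; O=3 would give 168 > 166).

2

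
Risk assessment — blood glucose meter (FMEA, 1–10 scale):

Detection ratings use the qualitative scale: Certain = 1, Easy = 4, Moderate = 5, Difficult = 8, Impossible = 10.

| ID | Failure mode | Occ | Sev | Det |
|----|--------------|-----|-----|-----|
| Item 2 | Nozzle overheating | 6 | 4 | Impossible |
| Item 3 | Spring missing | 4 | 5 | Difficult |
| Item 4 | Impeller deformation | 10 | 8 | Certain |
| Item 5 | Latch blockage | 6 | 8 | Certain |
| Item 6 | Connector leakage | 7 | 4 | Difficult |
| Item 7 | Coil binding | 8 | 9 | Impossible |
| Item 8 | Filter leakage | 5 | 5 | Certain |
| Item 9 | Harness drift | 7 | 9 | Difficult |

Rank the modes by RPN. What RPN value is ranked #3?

RPN = Severity × Occurrence × Detection:
  Item 2: 4 × 6 × 10 = 240
  Item 3: 5 × 4 × 8 = 160
  Item 4: 8 × 10 × 1 = 80
  Item 5: 8 × 6 × 1 = 48
  Item 6: 4 × 7 × 8 = 224
  Item 7: 9 × 8 × 10 = 720
  Item 8: 5 × 5 × 1 = 25
  Item 9: 9 × 7 × 8 = 504
Sorted descending: 720, 504, 240, 224, 160, 80, 48, 25.
The third-highest RPN is 240 (Item 2).

240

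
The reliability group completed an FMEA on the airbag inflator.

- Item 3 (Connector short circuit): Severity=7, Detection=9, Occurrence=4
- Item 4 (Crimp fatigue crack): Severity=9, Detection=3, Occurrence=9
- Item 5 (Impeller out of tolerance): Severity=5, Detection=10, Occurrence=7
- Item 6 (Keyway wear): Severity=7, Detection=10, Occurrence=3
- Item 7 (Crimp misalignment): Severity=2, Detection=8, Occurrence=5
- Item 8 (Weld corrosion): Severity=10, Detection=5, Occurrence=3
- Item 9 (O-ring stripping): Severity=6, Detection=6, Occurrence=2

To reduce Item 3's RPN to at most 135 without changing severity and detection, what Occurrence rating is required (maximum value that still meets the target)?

2

Item 3: S=7, O=4, D=9 → current RPN = 252.
Fixed product = 63. Need 63 × O ≤ 135, so O ≤ 135/63 = 2.14.
Maximum integer Occurrence rating = 2 (gives RPN 126; O=3 would give 189 > 135).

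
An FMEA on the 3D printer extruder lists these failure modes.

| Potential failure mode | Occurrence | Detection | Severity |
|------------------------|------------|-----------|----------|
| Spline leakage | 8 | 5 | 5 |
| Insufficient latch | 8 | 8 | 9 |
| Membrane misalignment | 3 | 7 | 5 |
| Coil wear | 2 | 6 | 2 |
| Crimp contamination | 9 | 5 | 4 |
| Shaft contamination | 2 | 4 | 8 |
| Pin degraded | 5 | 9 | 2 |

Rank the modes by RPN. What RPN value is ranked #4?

RPN = Severity × Occurrence × Detection:
  Spline leakage: 5 × 8 × 5 = 200
  Insufficient latch: 9 × 8 × 8 = 576
  Membrane misalignment: 5 × 3 × 7 = 105
  Coil wear: 2 × 2 × 6 = 24
  Crimp contamination: 4 × 9 × 5 = 180
  Shaft contamination: 8 × 2 × 4 = 64
  Pin degraded: 2 × 5 × 9 = 90
Sorted descending: 576, 200, 180, 105, 90, 64, 24.
The fourth-highest RPN is 105 (Membrane misalignment).

105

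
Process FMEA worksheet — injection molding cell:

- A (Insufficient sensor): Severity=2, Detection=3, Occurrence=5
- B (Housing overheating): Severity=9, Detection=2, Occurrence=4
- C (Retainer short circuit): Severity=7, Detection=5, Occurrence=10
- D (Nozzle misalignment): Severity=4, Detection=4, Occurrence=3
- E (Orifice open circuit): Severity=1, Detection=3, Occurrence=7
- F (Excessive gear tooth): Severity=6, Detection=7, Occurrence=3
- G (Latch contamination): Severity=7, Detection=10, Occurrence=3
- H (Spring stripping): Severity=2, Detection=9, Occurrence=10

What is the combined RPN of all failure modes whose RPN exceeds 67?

RPN = Severity × Occurrence × Detection:
  A: 2 × 5 × 3 = 30
  B: 9 × 4 × 2 = 72
  C: 7 × 10 × 5 = 350
  D: 4 × 3 × 4 = 48
  E: 1 × 7 × 3 = 21
  F: 6 × 3 × 7 = 126
  G: 7 × 3 × 10 = 210
  H: 2 × 10 × 9 = 180
RPN > 67: B (72), C (350), F (126), G (210), H (180).
Sum: 72 + 350 + 126 + 210 + 180 = 938.

938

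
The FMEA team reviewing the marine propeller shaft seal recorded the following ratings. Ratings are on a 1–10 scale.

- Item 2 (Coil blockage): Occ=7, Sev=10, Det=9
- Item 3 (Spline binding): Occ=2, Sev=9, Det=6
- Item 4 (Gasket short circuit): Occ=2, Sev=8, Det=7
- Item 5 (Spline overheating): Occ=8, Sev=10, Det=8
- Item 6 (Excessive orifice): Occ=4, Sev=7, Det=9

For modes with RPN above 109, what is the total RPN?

RPN = Severity × Occurrence × Detection:
  Item 2: 10 × 7 × 9 = 630
  Item 3: 9 × 2 × 6 = 108
  Item 4: 8 × 2 × 7 = 112
  Item 5: 10 × 8 × 8 = 640
  Item 6: 7 × 4 × 9 = 252
RPN > 109: Item 2 (630), Item 4 (112), Item 5 (640), Item 6 (252).
Sum: 630 + 112 + 640 + 252 = 1634.

1634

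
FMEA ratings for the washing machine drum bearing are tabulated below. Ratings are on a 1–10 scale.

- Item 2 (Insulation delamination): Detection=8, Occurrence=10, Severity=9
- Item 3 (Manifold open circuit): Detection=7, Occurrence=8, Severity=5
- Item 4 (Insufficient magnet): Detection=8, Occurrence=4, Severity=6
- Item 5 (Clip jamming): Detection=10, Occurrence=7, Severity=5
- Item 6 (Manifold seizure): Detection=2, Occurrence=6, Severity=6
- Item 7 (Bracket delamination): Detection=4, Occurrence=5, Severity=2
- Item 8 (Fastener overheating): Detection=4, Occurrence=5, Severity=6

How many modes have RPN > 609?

1

RPN = Severity × Occurrence × Detection:
  Item 2: 9 × 10 × 8 = 720
  Item 3: 5 × 8 × 7 = 280
  Item 4: 6 × 4 × 8 = 192
  Item 5: 5 × 7 × 10 = 350
  Item 6: 6 × 6 × 2 = 72
  Item 7: 2 × 5 × 4 = 40
  Item 8: 6 × 5 × 4 = 120
Modes with RPN > 609: Item 2 (720) → 1.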